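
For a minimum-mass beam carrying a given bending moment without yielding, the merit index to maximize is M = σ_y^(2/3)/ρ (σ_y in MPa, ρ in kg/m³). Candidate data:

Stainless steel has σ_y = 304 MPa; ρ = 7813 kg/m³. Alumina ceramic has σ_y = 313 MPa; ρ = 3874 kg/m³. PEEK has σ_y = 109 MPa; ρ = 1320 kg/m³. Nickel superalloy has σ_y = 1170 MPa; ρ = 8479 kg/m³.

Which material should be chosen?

Evaluate M for each candidate:
  PEEK: M = 17.3×10⁻³
  nickel superalloy: M = 13.1×10⁻³
  alumina ceramic: M = 11.9×10⁻³
  stainless steel: M = 5.79×10⁻³
Highest index: PEEK.

PEEK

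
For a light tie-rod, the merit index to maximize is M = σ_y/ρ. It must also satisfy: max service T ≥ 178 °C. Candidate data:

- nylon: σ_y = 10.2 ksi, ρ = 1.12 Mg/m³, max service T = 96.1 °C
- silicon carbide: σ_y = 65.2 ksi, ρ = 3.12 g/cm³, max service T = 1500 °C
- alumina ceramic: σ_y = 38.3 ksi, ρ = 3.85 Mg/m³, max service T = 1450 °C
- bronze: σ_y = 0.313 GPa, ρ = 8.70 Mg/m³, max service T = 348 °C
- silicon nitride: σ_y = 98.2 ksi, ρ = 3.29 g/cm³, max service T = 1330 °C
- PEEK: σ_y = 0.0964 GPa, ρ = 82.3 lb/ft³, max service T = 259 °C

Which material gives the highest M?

Screen on constraints: max service T ≥ 178 °C. Survivors: silicon carbide, alumina ceramic, bronze, silicon nitride, PEEK.
After converting to SI:
  silicon carbide: σ_y = 449.5 MPa, ρ = 3120 kg/m³
  alumina ceramic: σ_y = 264.1 MPa, ρ = 3850 kg/m³
  bronze: σ_y = 313.0 MPa, ρ = 8700 kg/m³
  silicon nitride: σ_y = 677.1 MPa, ρ = 3290 kg/m³
  PEEK: σ_y = 96.40 MPa, ρ = 1318 kg/m³
  silicon nitride: M = 206 kN·m/kg
  silicon carbide: M = 144 kN·m/kg
  PEEK: M = 73.1 kN·m/kg
  alumina ceramic: M = 68.6 kN·m/kg
  bronze: M = 36.0 kN·m/kg
The maximum is for silicon nitride.

silicon nitride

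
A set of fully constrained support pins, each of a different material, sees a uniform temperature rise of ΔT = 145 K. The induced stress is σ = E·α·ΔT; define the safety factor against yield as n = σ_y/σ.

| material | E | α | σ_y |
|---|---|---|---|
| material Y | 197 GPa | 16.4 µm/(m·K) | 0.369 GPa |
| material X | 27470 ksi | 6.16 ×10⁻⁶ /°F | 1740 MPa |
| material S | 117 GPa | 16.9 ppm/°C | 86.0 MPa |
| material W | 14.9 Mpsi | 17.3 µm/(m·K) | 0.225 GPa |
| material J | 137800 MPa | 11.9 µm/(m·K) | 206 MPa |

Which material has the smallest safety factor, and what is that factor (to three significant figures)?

Per material, after unit conversion:
  material Y: E = 197.0, α = 16.4, σ_y = 369.0 → σ = 468 MPa, n = 0.788
  material X: E = 189.4, α = 11.1, σ_y = 1740 → σ = 305 MPa, n = 5.71
  material S: E = 117.0, α = 16.9, σ_y = 86.00 → σ = 287 MPa, n = 0.300
  material W: E = 102.7, α = 17.3, σ_y = 225.0 → σ = 258 MPa, n = 0.873
  material J: E = 137.8, α = 11.9, σ_y = 206.0 → σ = 238 MPa, n = 0.866
Smallest n: material S with n = 0.300.

material S, n = 0.300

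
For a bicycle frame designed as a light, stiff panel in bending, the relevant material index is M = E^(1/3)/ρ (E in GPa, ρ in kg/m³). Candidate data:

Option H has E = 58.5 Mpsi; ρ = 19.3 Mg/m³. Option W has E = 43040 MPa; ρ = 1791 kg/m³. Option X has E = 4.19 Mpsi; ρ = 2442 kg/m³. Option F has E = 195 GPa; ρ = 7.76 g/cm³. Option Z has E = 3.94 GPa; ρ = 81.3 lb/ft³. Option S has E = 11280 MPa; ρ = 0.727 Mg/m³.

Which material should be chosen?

Convert each candidate to consistent units, then evaluate M:
  option H: E = 403.3 GPa, ρ = 19300 kg/m³
  option W: E = 43.04 GPa, ρ = 1791 kg/m³
  option X: E = 28.89 GPa, ρ = 2442 kg/m³
  option F: E = 195.0 GPa, ρ = 7760 kg/m³
  option Z: E = 3.940 GPa, ρ = 1302 kg/m³
  option S: E = 11.28 GPa, ρ = 727.0 kg/m³
  option S: M = 3.08×10⁻³
  option W: M = 1.96×10⁻³
  option X: M = 1.26×10⁻³
  option Z: M = 1.21×10⁻³
  option F: M = 0.747×10⁻³
  option H: M = 0.383×10⁻³
The maximum is for option S.

option S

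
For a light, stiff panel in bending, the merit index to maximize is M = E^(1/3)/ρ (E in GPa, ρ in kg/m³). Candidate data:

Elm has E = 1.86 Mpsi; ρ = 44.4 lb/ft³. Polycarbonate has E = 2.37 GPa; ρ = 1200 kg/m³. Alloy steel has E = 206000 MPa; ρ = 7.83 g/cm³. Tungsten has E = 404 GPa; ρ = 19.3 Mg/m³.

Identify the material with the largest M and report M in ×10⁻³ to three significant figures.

elm, M = 3.29×10⁻³

Normalizing units and computing the index:
  elm: E = 12.82 GPa, ρ = 711.2 kg/m³
  polycarbonate: E = 2.370 GPa, ρ = 1200 kg/m³
  alloy steel: E = 206.0 GPa, ρ = 7830 kg/m³
  tungsten: E = 404.0 GPa, ρ = 19300 kg/m³
  elm: M = 3.29×10⁻³
  polycarbonate: M = 1.11×10⁻³
  alloy steel: M = 0.754×10⁻³
  tungsten: M = 0.383×10⁻³
Elm ranks first.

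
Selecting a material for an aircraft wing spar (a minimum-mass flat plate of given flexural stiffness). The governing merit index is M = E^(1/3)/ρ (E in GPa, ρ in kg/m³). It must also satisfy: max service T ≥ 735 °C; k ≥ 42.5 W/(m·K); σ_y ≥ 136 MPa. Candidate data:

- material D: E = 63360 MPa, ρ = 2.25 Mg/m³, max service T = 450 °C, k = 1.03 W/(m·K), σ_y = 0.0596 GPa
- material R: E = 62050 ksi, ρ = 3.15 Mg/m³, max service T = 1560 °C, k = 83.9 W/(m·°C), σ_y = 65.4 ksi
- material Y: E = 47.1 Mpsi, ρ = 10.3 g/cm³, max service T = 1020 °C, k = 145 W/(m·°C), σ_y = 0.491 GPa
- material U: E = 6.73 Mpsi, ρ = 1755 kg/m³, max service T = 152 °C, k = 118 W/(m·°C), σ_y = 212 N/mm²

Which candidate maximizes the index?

Screen on constraints: max service T ≥ 735 °C; k ≥ 42.5 W/(m·K); σ_y ≥ 136 MPa. Survivors: material R, material Y.
After converting to SI:
  material R: E = 427.8 GPa, ρ = 3150 kg/m³
  material Y: E = 324.7 GPa, ρ = 10300 kg/m³
  material R: M = 2.39×10⁻³
  material Y: M = 0.667×10⁻³
The maximum is for material R.

material R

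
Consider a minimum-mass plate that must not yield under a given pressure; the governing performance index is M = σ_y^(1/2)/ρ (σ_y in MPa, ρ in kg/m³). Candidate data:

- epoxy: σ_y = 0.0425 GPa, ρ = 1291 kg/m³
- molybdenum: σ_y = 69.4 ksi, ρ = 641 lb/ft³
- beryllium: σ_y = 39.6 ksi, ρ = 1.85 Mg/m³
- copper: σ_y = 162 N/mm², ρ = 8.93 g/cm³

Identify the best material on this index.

beryllium

Normalizing units and computing the index:
  epoxy: σ_y = 42.50 MPa, ρ = 1291 kg/m³
  molybdenum: σ_y = 478.5 MPa, ρ = 10270 kg/m³
  beryllium: σ_y = 273.0 MPa, ρ = 1850 kg/m³
  copper: σ_y = 162.0 MPa, ρ = 8930 kg/m³
  beryllium: M = 8.93×10⁻³
  epoxy: M = 5.05×10⁻³
  molybdenum: M = 2.13×10⁻³
  copper: M = 1.43×10⁻³
Beryllium ranks first.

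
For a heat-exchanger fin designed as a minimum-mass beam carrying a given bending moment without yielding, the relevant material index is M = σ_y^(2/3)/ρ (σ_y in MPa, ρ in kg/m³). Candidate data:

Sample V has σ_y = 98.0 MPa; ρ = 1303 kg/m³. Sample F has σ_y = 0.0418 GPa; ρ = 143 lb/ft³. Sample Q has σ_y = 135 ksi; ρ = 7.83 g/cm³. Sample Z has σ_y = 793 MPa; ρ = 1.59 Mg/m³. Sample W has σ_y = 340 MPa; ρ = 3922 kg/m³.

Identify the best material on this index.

sample Z

Putting every candidate on a common basis:
  sample V: σ_y = 98.00 MPa, ρ = 1303 kg/m³
  sample F: σ_y = 41.80 MPa, ρ = 2291 kg/m³
  sample Q: σ_y = 930.8 MPa, ρ = 7830 kg/m³
  sample Z: σ_y = 793.0 MPa, ρ = 1590 kg/m³
  sample W: σ_y = 340.0 MPa, ρ = 3922 kg/m³
  sample Z: M = 53.9×10⁻³
  sample V: M = 16.3×10⁻³
  sample W: M = 12.4×10⁻³
  sample Q: M = 12.2×10⁻³
  sample F: M = 5.26×10⁻³
Sample Z ranks first.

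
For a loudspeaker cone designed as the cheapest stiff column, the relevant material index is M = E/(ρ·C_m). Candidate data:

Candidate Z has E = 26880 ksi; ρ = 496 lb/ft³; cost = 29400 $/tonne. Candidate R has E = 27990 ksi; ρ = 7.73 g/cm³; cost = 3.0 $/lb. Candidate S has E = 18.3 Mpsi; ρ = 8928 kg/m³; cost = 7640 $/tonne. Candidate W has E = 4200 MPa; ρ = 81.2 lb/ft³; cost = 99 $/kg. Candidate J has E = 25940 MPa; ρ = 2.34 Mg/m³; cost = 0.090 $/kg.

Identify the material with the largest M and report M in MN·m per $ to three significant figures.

candidate J, M = 123 MN·m per $

Normalizing units and computing the index:
  candidate Z: E = 185.3 GPa, ρ = 7945 kg/m³, cost = 29.40 $/kg
  candidate R: E = 193.0 GPa, ρ = 7730 kg/m³, cost = 6.614 $/kg
  candidate S: E = 126.2 GPa, ρ = 8928 kg/m³, cost = 7.640 $/kg
  candidate W: E = 4.200 GPa, ρ = 1301 kg/m³, cost = 99.00 $/kg
  candidate J: E = 25.94 GPa, ρ = 2340 kg/m³, cost = 0.09000 $/kg
  candidate J: M = 123 MN·m per $
  candidate R: M = 3.77 MN·m per $
  candidate S: M = 1.85 MN·m per $
  candidate Z: M = 0.793 MN·m per $
  candidate W: M = 0.0326 MN·m per $
Candidate J ranks first.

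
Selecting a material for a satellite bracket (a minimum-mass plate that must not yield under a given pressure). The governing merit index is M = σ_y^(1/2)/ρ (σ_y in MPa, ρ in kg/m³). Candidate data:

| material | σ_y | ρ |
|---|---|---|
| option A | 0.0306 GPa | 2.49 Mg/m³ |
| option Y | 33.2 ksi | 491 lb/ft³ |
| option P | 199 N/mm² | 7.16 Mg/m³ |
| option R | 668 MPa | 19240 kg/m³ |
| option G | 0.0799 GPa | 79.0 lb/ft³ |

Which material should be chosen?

option G

After converting to SI:
  option A: σ_y = 30.60 MPa, ρ = 2490 kg/m³
  option Y: σ_y = 228.9 MPa, ρ = 7865 kg/m³
  option P: σ_y = 199.0 MPa, ρ = 7160 kg/m³
  option R: σ_y = 668.0 MPa, ρ = 19240 kg/m³
  option G: σ_y = 79.90 MPa, ρ = 1265 kg/m³
  option G: M = 7.06×10⁻³
  option A: M = 2.22×10⁻³
  option P: M = 1.97×10⁻³
  option Y: M = 1.92×10⁻³
  option R: M = 1.34×10⁻³
The maximum is for option G.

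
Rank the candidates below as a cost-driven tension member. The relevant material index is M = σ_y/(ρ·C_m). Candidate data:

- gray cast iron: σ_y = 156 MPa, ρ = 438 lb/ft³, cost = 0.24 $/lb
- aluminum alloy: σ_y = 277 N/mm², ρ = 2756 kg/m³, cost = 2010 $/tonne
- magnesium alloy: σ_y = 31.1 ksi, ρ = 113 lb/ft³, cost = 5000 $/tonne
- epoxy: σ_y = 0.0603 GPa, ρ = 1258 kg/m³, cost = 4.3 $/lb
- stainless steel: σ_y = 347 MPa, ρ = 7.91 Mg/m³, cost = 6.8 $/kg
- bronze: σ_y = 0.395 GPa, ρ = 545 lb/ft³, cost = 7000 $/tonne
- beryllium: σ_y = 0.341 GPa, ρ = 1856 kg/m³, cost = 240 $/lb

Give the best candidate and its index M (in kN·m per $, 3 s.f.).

aluminum alloy, M = 50.0 kN·m per $

Putting every candidate on a common basis:
  gray cast iron: σ_y = 156.0 MPa, ρ = 7016 kg/m³, cost = 0.5291 $/kg
  aluminum alloy: σ_y = 277.0 MPa, ρ = 2756 kg/m³, cost = 2.010 $/kg
  magnesium alloy: σ_y = 214.4 MPa, ρ = 1810 kg/m³, cost = 5.000 $/kg
  epoxy: σ_y = 60.30 MPa, ρ = 1258 kg/m³, cost = 9.480 $/kg
  stainless steel: σ_y = 347.0 MPa, ρ = 7910 kg/m³, cost = 6.800 $/kg
  bronze: σ_y = 395.0 MPa, ρ = 8730 kg/m³, cost = 7.000 $/kg
  beryllium: σ_y = 341.0 MPa, ρ = 1856 kg/m³, cost = 529.1 $/kg
  aluminum alloy: M = 50.0 kN·m per $
  gray cast iron: M = 42.0 kN·m per $
  magnesium alloy: M = 23.7 kN·m per $
  bronze: M = 6.46 kN·m per $
  stainless steel: M = 6.45 kN·m per $
  epoxy: M = 5.06 kN·m per $
  beryllium: M = 0.347 kN·m per $
The maximum is for aluminum alloy.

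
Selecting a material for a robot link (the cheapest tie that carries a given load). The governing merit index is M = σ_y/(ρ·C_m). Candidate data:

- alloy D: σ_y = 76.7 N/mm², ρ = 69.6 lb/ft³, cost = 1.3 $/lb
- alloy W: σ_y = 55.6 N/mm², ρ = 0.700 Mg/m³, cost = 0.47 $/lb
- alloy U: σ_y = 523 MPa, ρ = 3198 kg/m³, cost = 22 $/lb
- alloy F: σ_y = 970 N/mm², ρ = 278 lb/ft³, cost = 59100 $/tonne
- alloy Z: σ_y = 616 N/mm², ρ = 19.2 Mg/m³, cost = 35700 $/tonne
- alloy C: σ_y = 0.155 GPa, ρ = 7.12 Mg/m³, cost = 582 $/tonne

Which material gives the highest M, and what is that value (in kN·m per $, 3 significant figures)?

After converting to SI:
  alloy D: σ_y = 76.70 MPa, ρ = 1115 kg/m³, cost = 2.866 $/kg
  alloy W: σ_y = 55.60 MPa, ρ = 700.0 kg/m³, cost = 1.036 $/kg
  alloy U: σ_y = 523.0 MPa, ρ = 3198 kg/m³, cost = 48.50 $/kg
  alloy F: σ_y = 970.0 MPa, ρ = 4453 kg/m³, cost = 59.10 $/kg
  alloy Z: σ_y = 616.0 MPa, ρ = 19200 kg/m³, cost = 35.70 $/kg
  alloy C: σ_y = 155.0 MPa, ρ = 7120 kg/m³, cost = 0.5820 $/kg
  alloy W: M = 76.7 kN·m per $
  alloy C: M = 37.4 kN·m per $
  alloy D: M = 24.0 kN·m per $
  alloy F: M = 3.69 kN·m per $
  alloy U: M = 3.37 kN·m per $
  alloy Z: M = 0.899 kN·m per $
The maximum is for alloy W.

alloy W, M = 76.7 kN·m per $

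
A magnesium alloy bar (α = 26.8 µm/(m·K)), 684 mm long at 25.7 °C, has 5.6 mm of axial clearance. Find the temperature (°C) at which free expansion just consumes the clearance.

331 °C

α·L₀·ΔT = 5.6 mm ⇒ ΔT = 5.6 / (26.8×10⁻⁶ × 684.0) = 305.5 K.
T = 25.7 + 305.5 = 331.2 °C.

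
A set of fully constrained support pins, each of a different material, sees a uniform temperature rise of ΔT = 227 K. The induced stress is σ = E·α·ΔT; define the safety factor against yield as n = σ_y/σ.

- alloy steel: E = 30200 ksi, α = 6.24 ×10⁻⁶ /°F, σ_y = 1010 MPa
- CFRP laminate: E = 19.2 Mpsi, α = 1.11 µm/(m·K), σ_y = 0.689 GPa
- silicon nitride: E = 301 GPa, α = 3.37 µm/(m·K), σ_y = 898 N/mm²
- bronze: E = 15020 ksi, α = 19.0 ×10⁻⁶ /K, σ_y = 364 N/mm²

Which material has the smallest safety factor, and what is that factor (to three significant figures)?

With everything in SI (GPa, ×10⁻⁶/K, MPa):
  alloy steel: E = 208.2, α = 11.2, σ_y = 1010 → σ = 531 MPa, n = 1.90
  CFRP laminate: E = 132.4, α = 1.11, σ_y = 689.0 → σ = 33.4 MPa, n = 20.7
  silicon nitride: E = 301.0, α = 3.37, σ_y = 898.0 → σ = 230 MPa, n = 3.90
  bronze: E = 103.6, α = 19.0, σ_y = 364.0 → σ = 447 MPa, n = 0.815
Bronze has the lowest safety factor, n = 0.815.

bronze, n = 0.815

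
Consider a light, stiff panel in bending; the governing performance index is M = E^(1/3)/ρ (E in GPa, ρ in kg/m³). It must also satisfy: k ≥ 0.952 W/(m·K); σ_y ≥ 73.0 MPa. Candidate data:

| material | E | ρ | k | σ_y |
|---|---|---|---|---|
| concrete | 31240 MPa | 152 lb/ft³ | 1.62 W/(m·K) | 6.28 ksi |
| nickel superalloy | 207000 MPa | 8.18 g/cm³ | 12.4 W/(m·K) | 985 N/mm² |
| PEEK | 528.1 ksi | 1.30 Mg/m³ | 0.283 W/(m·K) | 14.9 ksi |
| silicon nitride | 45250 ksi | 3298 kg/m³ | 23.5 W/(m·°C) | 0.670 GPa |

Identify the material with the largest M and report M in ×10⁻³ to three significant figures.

silicon nitride, M = 2.06×10⁻³

Screen on constraints: k ≥ 0.952 W/(m·K); σ_y ≥ 73.0 MPa. Survivors: nickel superalloy, silicon nitride.
In SI units:
  nickel superalloy: E = 207.0 GPa, ρ = 8180 kg/m³
  silicon nitride: E = 312.0 GPa, ρ = 3298 kg/m³
  silicon nitride: M = 2.06×10⁻³
  nickel superalloy: M = 0.723×10⁻³
Silicon nitride ranks first.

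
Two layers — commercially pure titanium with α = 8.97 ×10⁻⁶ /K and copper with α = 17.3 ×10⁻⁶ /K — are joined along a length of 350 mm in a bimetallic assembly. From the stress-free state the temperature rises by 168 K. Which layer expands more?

copper

α(commercially pure titanium) = 8.97×10⁻⁶/K vs α(copper) = 17.3×10⁻⁶/K.
Higher α expands more for the same ΔT: copper.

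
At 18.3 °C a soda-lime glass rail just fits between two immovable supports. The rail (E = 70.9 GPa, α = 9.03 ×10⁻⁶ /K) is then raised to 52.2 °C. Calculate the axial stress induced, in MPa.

ΔT = 33.90 K. Constrained thermal stress σ = E·α·ΔT = 70.90×10³ MPa × 9.03×10⁻⁶ × 33.90 = 21.7 MPa (compressive).

21.7 MPa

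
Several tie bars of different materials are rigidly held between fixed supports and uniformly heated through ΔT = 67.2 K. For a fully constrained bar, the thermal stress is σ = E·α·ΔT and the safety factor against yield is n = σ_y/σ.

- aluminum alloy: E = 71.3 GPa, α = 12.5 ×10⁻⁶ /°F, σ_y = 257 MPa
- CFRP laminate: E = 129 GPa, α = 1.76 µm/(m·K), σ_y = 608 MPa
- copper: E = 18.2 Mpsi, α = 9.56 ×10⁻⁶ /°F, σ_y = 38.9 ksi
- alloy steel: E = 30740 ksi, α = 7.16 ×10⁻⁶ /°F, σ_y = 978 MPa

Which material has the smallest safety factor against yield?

Converting E to GPa, α to ×10⁻⁶/K, σ_y to MPa, then σ and n for each:
  aluminum alloy: E = 71.30, α = 22.5, σ_y = 257.0 → σ = 108 MPa, n = 2.38
  CFRP laminate: E = 129.0, α = 1.76, σ_y = 608.0 → σ = 15.3 MPa, n = 39.9
  copper: E = 125.5, α = 17.2, σ_y = 268.2 → σ = 145 MPa, n = 1.85
  alloy steel: E = 211.9, α = 12.9, σ_y = 978.0 → σ = 184 MPa, n = 5.33
Copper has the lowest safety factor, n = 1.85.

copper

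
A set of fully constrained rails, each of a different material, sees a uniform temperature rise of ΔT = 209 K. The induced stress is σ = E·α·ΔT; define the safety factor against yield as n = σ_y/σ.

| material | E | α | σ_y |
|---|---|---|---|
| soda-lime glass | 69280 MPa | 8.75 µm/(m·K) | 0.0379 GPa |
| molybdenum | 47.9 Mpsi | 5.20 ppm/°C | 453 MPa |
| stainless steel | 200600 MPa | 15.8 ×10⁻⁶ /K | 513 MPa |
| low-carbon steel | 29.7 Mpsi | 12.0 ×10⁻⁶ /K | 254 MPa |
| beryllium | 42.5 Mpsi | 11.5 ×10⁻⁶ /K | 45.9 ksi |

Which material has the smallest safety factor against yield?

soda-lime glass

Converting E to GPa, α to ×10⁻⁶/K, σ_y to MPa, then σ and n for each:
  soda-lime glass: E = 69.28, α = 8.75, σ_y = 37.90 → σ = 127 MPa, n = 0.299
  molybdenum: E = 330.3, α = 5.20, σ_y = 453.0 → σ = 359 MPa, n = 1.26
  stainless steel: E = 200.6, α = 15.8, σ_y = 513.0 → σ = 662 MPa, n = 0.774
  low-carbon steel: E = 204.8, α = 12.0, σ_y = 254.0 → σ = 514 MPa, n = 0.495
  beryllium: E = 293.0, α = 11.5, σ_y = 316.5 → σ = 704 MPa, n = 0.449
Smallest n: soda-lime glass with n = 0.299.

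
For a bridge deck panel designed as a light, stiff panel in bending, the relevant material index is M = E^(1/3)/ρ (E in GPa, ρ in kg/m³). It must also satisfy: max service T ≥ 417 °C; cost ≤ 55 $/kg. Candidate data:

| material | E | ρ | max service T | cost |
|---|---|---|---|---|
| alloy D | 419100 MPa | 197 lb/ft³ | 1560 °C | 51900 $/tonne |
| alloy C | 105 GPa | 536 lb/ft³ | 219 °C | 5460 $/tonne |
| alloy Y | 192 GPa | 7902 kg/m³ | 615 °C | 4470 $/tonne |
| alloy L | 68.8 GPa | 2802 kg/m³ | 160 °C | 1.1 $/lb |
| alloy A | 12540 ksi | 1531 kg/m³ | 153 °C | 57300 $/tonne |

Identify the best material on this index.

Screen on constraints: max service T ≥ 417 °C; cost ≤ 55 $/kg. Survivors: alloy D, alloy Y.
Putting every candidate on a common basis:
  alloy D: E = 419.1 GPa, ρ = 3156 kg/m³
  alloy Y: E = 192.0 GPa, ρ = 7902 kg/m³
  alloy D: M = 2.37×10⁻³
  alloy Y: M = 0.730×10⁻³
Highest index: alloy D.

alloy D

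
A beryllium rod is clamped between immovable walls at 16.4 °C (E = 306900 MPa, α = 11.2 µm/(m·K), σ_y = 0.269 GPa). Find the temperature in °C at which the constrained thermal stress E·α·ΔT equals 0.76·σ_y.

E = 306900 MPa = 306.9 GPa.
σ_y = 0.269 GPa = 269.0 MPa.
E·α·ΔT = 204.4 MPa ⇒ ΔT = 204.4 / (306.9×10³ × 11.2×10⁻⁶) = 59.48 K.
T = 16.4 + 59.48 = 75.88 °C.

75.9 °C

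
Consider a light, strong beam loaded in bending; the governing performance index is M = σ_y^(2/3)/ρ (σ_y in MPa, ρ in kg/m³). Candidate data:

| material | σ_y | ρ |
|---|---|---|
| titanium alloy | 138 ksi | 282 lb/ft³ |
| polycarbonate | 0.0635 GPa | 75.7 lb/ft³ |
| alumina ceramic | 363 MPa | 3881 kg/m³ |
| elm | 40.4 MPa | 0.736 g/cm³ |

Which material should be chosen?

After converting to SI:
  titanium alloy: σ_y = 951.5 MPa, ρ = 4517 kg/m³
  polycarbonate: σ_y = 63.50 MPa, ρ = 1213 kg/m³
  alumina ceramic: σ_y = 363.0 MPa, ρ = 3881 kg/m³
  elm: σ_y = 40.40 MPa, ρ = 736.0 kg/m³
  titanium alloy: M = 21.4×10⁻³
  elm: M = 16.0×10⁻³
  polycarbonate: M = 13.1×10⁻³
  alumina ceramic: M = 13.1×10⁻³
Titanium alloy has the largest M.

titanium alloy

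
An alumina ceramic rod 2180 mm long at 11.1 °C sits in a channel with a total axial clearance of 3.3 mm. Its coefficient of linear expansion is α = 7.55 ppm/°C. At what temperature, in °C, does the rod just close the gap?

α·L₀·ΔT = 3.3 mm ⇒ ΔT = 3.3 / (7.55×10⁻⁶ × 2180.0) = 200.5 K.
T = 11.1 + 200.5 = 211.6 °C.

212 °C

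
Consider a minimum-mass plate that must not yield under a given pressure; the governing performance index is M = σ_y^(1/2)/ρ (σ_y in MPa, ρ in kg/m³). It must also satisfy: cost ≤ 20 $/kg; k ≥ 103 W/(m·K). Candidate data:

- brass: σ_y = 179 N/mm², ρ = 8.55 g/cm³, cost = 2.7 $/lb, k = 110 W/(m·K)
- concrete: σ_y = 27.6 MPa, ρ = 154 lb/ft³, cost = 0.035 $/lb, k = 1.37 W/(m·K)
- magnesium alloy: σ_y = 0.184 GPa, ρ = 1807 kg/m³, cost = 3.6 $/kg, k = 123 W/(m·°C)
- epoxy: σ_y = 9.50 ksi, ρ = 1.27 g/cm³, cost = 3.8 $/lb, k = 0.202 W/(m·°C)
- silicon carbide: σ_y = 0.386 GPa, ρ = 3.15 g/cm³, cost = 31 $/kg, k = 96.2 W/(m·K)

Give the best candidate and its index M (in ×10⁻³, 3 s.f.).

magnesium alloy, M = 7.51×10⁻³

Screen on constraints: cost ≤ 20 $/kg; k ≥ 103 W/(m·K). Survivors: brass, magnesium alloy.
In SI units:
  brass: σ_y = 179.0 MPa, ρ = 8550 kg/m³
  magnesium alloy: σ_y = 184.0 MPa, ρ = 1807 kg/m³
  magnesium alloy: M = 7.51×10⁻³
  brass: M = 1.56×10⁻³
The maximum is for magnesium alloy.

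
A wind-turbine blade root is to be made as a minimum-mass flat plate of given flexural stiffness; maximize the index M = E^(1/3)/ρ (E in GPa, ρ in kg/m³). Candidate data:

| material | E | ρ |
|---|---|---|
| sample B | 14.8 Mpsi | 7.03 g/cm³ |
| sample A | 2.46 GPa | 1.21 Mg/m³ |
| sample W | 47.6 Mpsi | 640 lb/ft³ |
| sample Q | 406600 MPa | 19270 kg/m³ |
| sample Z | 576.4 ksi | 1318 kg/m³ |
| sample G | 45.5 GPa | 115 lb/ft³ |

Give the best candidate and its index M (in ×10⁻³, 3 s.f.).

sample G, M = 1.94×10⁻³

After converting to SI:
  sample B: E = 102.0 GPa, ρ = 7030 kg/m³
  sample A: E = 2.460 GPa, ρ = 1210 kg/m³
  sample W: E = 328.2 GPa, ρ = 10250 kg/m³
  sample Q: E = 406.6 GPa, ρ = 19270 kg/m³
  sample Z: E = 3.974 GPa, ρ = 1318 kg/m³
  sample G: E = 45.50 GPa, ρ = 1842 kg/m³
  sample G: M = 1.94×10⁻³
  sample Z: M = 1.20×10⁻³
  sample A: M = 1.12×10⁻³
  sample W: M = 0.673×10⁻³
  sample B: M = 0.665×10⁻³
  sample Q: M = 0.384×10⁻³
Highest index: sample G.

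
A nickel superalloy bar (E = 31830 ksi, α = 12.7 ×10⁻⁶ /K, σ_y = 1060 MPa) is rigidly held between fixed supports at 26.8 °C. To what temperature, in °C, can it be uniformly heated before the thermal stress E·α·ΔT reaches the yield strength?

407 °C

E = 31830 ksi = 219.5 GPa.
E·α·ΔT = 1060 MPa ⇒ ΔT = 1060 / (219.5×10³ × 12.7×10⁻⁶) = 380.3 K.
T = 26.8 + 380.3 = 407.1 °C.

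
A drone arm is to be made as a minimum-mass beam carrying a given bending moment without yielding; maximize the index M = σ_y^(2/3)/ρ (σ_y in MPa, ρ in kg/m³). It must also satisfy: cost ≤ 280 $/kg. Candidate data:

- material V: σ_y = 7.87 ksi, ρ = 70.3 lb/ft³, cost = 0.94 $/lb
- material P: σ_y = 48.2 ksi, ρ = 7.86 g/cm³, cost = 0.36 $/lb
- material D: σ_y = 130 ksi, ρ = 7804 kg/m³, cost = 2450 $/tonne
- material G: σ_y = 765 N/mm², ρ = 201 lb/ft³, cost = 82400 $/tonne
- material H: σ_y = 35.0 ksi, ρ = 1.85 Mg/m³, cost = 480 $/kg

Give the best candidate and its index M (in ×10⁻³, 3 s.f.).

material G, M = 26.0×10⁻³

Screen on constraints: cost ≤ 280 $/kg. Survivors: material V, material P, material D, material G.
After converting to SI:
  material V: σ_y = 54.26 MPa, ρ = 1126 kg/m³
  material P: σ_y = 332.3 MPa, ρ = 7860 kg/m³
  material D: σ_y = 896.3 MPa, ρ = 7804 kg/m³
  material G: σ_y = 765.0 MPa, ρ = 3220 kg/m³
  material G: M = 26.0×10⁻³
  material V: M = 12.7×10⁻³
  material D: M = 11.9×10⁻³
  material P: M = 6.10×10⁻³
Highest index: material G.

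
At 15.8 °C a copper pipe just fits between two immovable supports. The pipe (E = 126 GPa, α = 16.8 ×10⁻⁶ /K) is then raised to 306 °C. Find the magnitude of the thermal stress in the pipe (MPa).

614 MPa

ΔT = 290.2 K. Constrained thermal stress σ = E·α·ΔT = 126.0×10³ MPa × 16.8×10⁻⁶ × 290.2 = 614 MPa (compressive).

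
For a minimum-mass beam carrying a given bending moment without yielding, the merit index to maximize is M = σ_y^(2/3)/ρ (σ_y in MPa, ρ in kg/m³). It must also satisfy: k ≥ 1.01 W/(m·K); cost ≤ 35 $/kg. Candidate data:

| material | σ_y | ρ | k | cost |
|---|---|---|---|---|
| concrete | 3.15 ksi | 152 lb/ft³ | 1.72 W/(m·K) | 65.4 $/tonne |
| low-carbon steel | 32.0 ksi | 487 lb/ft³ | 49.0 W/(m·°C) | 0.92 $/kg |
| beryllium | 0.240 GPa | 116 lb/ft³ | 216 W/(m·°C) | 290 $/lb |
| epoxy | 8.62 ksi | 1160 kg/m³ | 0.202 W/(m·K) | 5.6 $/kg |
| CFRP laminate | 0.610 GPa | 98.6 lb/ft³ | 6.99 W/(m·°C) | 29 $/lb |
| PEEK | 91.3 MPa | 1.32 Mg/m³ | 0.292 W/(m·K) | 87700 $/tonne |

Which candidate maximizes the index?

Screen on constraints: k ≥ 1.01 W/(m·K); cost ≤ 35 $/kg. Survivors: concrete, low-carbon steel.
After converting to SI:
  concrete: σ_y = 21.72 MPa, ρ = 2435 kg/m³
  low-carbon steel: σ_y = 220.6 MPa, ρ = 7801 kg/m³
  low-carbon steel: M = 4.68×10⁻³
  concrete: M = 3.20×10⁻³
Highest index: low-carbon steel.

low-carbon steel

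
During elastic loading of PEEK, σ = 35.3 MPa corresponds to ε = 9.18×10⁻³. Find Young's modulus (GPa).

E = σ/ε = 35.3 MPa / 9.18×10⁻³ = 3845 MPa = 3.85 GPa.

3.85 GPa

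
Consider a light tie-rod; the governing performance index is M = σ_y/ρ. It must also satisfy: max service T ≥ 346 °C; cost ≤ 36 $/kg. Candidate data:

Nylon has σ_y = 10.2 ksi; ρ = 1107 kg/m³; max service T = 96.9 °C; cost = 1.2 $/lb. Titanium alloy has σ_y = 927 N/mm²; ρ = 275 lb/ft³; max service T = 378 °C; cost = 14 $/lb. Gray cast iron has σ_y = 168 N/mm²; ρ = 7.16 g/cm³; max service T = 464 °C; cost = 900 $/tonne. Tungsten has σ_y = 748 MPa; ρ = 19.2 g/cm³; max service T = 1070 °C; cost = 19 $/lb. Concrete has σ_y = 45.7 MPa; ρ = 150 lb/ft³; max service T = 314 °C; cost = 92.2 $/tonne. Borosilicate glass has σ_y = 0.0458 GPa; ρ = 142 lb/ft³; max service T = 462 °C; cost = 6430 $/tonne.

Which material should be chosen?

titanium alloy

Screen on constraints: max service T ≥ 346 °C; cost ≤ 36 $/kg. Survivors: titanium alloy, gray cast iron, borosilicate glass.
In SI units:
  titanium alloy: σ_y = 927.0 MPa, ρ = 4405 kg/m³
  gray cast iron: σ_y = 168.0 MPa, ρ = 7160 kg/m³
  borosilicate glass: σ_y = 45.80 MPa, ρ = 2275 kg/m³
  titanium alloy: M = 210 kN·m/kg
  gray cast iron: M = 23.5 kN·m/kg
  borosilicate glass: M = 20.1 kN·m/kg
Highest index: titanium alloy.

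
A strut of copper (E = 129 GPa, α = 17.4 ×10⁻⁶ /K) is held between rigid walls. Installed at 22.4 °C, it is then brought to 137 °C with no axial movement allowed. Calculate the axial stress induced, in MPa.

257 MPa

ΔT = 114.6 K. Constrained thermal stress σ = E·α·ΔT = 129.0×10³ MPa × 17.4×10⁻⁶ × 114.6 = 257 MPa (compressive).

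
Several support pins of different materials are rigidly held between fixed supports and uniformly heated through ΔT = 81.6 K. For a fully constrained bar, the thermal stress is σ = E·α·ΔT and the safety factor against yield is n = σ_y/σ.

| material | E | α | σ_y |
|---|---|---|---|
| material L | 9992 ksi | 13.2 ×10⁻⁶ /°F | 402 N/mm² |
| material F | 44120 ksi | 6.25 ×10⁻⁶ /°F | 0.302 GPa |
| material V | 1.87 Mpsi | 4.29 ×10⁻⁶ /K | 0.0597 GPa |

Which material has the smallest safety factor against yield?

material F

In consistent units (E in GPa, α in ×10⁻⁶/K, σ_y in MPa):
  material L: E = 68.89, α = 23.8, σ_y = 402.0 → σ = 134 MPa, n = 3.01
  material F: E = 304.2, α = 11.2, σ_y = 302.0 → σ = 279 MPa, n = 1.08
  material V: E = 12.89, α = 4.29, σ_y = 59.70 → σ = 4.51 MPa, n = 13.2
Material F has the lowest safety factor, n = 1.08.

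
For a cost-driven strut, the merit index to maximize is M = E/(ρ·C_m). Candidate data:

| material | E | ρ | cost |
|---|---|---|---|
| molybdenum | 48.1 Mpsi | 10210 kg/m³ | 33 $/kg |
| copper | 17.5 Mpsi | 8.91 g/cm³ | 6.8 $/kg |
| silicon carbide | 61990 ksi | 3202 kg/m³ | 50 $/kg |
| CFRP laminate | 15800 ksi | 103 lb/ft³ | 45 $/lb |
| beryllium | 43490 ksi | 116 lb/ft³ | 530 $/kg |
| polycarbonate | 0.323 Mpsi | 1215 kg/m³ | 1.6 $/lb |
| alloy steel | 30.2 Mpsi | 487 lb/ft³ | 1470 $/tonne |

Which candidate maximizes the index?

alloy steel

After converting to SI:
  molybdenum: E = 331.6 GPa, ρ = 10210 kg/m³, cost = 33.00 $/kg
  copper: E = 120.7 GPa, ρ = 8910 kg/m³, cost = 6.800 $/kg
  silicon carbide: E = 427.4 GPa, ρ = 3202 kg/m³, cost = 50.00 $/kg
  CFRP laminate: E = 108.9 GPa, ρ = 1650 kg/m³, cost = 99.21 $/kg
  beryllium: E = 299.9 GPa, ρ = 1858 kg/m³, cost = 530.0 $/kg
  polycarbonate: E = 2.227 GPa, ρ = 1215 kg/m³, cost = 3.527 $/kg
  alloy steel: E = 208.2 GPa, ρ = 7801 kg/m³, cost = 1.470 $/kg
  alloy steel: M = 18.2 MN·m per $
  silicon carbide: M = 2.67 MN·m per $
  copper: M = 1.99 MN·m per $
  molybdenum: M = 0.984 MN·m per $
  CFRP laminate: M = 0.666 MN·m per $
  polycarbonate: M = 0.520 MN·m per $
  beryllium: M = 0.304 MN·m per $
The maximum is for alloy steel.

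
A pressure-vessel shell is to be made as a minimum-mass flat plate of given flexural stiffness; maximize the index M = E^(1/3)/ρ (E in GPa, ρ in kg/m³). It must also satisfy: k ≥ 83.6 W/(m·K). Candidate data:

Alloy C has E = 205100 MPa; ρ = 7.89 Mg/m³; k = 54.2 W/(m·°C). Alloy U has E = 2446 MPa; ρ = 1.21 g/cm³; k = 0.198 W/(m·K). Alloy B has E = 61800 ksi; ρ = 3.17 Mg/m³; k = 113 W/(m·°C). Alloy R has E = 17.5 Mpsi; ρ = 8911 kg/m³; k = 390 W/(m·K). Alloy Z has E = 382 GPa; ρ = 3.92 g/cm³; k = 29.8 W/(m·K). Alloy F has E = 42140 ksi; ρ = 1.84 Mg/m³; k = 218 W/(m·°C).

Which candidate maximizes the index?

Screen on constraints: k ≥ 83.6 W/(m·K). Survivors: alloy B, alloy R, alloy F.
Convert each candidate to consistent units, then evaluate M:
  alloy B: E = 426.1 GPa, ρ = 3170 kg/m³
  alloy R: E = 120.7 GPa, ρ = 8911 kg/m³
  alloy F: E = 290.5 GPa, ρ = 1840 kg/m³
  alloy F: M = 3.60×10⁻³
  alloy B: M = 2.37×10⁻³
  alloy R: M = 0.555×10⁻³
Highest index: alloy F.

alloy F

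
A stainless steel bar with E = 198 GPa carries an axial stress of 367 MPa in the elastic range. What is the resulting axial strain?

ε = σ/E = 367 / 198000 = 1.85×10⁻³.

1.85×10⁻³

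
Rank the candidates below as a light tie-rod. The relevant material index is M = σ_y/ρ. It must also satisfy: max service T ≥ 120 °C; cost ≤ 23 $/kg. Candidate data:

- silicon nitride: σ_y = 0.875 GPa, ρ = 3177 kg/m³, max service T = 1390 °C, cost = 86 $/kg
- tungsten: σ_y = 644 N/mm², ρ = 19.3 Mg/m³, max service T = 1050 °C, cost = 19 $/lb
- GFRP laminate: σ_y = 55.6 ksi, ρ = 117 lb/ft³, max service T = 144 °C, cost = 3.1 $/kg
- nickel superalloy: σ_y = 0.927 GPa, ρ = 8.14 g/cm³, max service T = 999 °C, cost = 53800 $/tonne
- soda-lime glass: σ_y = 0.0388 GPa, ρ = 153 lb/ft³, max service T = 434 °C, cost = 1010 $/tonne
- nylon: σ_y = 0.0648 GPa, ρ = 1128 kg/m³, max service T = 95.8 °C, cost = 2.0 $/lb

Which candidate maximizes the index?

GFRP laminate

Screen on constraints: max service T ≥ 120 °C; cost ≤ 23 $/kg. Survivors: GFRP laminate, soda-lime glass.
Normalizing units and computing the index:
  GFRP laminate: σ_y = 383.3 MPa, ρ = 1874 kg/m³
  soda-lime glass: σ_y = 38.80 MPa, ρ = 2451 kg/m³
  GFRP laminate: M = 205 kN·m/kg
  soda-lime glass: M = 15.8 kN·m/kg
The maximum is for GFRP laminate.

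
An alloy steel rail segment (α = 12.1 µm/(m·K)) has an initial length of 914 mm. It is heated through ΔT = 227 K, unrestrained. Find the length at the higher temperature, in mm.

ΔL = α·L₀·ΔT = 12.1×10⁻⁶ × 914 mm × 227.0 K = 2.51 mm.
L = L₀ + ΔL = 914 + 2.51 = 916.51 mm.

916.51 mm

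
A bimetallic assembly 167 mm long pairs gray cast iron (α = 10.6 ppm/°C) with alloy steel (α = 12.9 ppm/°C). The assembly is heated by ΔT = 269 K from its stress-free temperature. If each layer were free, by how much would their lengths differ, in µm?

103 µm

Δα = |10.6 − 12.9|×10⁻⁶/K = 2.30×10⁻⁶/K.
ΔL_mismatch = Δα·L·ΔT = 2.30×10⁻⁶ × 167.0 mm × 269.0 K = 103 µm.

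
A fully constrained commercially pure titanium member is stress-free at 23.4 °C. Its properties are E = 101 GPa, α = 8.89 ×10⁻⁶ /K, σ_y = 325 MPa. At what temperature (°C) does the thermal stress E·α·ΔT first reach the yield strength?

385 °C

E·α·ΔT = 325.0 MPa ⇒ ΔT = 325.0 / (101.0×10³ × 8.89×10⁻⁶) = 362.0 K.
T = 23.4 + 362.0 = 385.4 °C.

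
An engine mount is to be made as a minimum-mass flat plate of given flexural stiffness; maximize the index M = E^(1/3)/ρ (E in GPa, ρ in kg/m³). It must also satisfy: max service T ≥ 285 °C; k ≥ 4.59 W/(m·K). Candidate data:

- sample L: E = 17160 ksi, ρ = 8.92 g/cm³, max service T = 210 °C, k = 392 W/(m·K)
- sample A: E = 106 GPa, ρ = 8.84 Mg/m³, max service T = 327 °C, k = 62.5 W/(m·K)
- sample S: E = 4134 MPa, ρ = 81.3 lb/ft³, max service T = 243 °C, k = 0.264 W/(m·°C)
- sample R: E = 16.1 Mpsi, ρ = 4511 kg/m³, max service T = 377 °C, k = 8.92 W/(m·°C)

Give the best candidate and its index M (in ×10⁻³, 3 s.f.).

sample R, M = 1.07×10⁻³

Screen on constraints: max service T ≥ 285 °C; k ≥ 4.59 W/(m·K). Survivors: sample A, sample R.
Putting every candidate on a common basis:
  sample A: E = 106.0 GPa, ρ = 8840 kg/m³
  sample R: E = 111.0 GPa, ρ = 4511 kg/m³
  sample R: M = 1.07×10⁻³
  sample A: M = 0.535×10⁻³
Sample R ranks first.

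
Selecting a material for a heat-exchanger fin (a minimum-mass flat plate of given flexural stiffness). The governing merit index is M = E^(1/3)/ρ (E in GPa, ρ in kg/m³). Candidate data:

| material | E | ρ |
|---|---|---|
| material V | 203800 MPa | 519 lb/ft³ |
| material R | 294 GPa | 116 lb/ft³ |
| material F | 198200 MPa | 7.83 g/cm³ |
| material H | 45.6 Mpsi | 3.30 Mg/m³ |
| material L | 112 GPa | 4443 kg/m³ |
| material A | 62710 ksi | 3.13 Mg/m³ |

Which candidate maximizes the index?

material R

Normalizing units and computing the index:
  material V: E = 203.8 GPa, ρ = 8314 kg/m³
  material R: E = 294.0 GPa, ρ = 1858 kg/m³
  material F: E = 198.2 GPa, ρ = 7830 kg/m³
  material H: E = 314.4 GPa, ρ = 3300 kg/m³
  material L: E = 112.0 GPa, ρ = 4443 kg/m³
  material A: E = 432.4 GPa, ρ = 3130 kg/m³
  material R: M = 3.58×10⁻³
  material A: M = 2.42×10⁻³
  material H: M = 2.06×10⁻³
  material L: M = 1.08×10⁻³
  material F: M = 0.745×10⁻³
  material V: M = 0.708×10⁻³
The maximum is for material R.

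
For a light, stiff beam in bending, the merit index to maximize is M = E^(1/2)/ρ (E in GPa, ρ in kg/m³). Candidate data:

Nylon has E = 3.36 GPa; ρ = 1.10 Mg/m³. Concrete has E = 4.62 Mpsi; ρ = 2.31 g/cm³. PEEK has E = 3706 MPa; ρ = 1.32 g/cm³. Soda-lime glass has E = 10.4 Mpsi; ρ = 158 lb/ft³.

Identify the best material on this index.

soda-lime glass

Putting every candidate on a common basis:
  nylon: E = 3.360 GPa, ρ = 1100 kg/m³
  concrete: E = 31.85 GPa, ρ = 2310 kg/m³
  PEEK: E = 3.706 GPa, ρ = 1320 kg/m³
  soda-lime glass: E = 71.71 GPa, ρ = 2531 kg/m³
  soda-lime glass: M = 3.35×10⁻³
  concrete: M = 2.44×10⁻³
  nylon: M = 1.67×10⁻³
  PEEK: M = 1.46×10⁻³
Soda-lime glass has the largest M.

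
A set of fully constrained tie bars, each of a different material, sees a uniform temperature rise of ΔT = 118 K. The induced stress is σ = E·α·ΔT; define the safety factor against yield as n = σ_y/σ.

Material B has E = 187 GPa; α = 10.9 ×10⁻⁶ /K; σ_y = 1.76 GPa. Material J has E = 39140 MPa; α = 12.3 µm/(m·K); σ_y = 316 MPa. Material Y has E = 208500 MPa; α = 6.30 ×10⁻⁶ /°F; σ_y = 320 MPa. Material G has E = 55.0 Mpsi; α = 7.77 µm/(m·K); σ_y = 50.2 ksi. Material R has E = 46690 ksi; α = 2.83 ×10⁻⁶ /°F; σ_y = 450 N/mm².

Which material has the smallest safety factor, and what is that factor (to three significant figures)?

material G, n = 0.995

With everything in SI (GPa, ×10⁻⁶/K, MPa):
  material B: E = 187.0, α = 10.9, σ_y = 1760 → σ = 241 MPa, n = 7.32
  material J: E = 39.14, α = 12.3, σ_y = 316.0 → σ = 56.8 MPa, n = 5.56
  material Y: E = 208.5, α = 11.3, σ_y = 320.0 → σ = 279 MPa, n = 1.15
  material G: E = 379.2, α = 7.77, σ_y = 346.1 → σ = 348 MPa, n = 0.995
  material R: E = 321.9, α = 5.09, σ_y = 450.0 → σ = 194 MPa, n = 2.33
The minimum is material G at n = 0.995.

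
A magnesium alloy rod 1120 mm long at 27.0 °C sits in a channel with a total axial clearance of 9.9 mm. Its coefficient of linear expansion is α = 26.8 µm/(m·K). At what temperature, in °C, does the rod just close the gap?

357 °C

α·L₀·ΔT = 9.9 mm ⇒ ΔT = 9.9 / (26.8×10⁻⁶ × 1120.0) = 329.8 K.
T = 27.0 + 329.8 = 356.8 °C.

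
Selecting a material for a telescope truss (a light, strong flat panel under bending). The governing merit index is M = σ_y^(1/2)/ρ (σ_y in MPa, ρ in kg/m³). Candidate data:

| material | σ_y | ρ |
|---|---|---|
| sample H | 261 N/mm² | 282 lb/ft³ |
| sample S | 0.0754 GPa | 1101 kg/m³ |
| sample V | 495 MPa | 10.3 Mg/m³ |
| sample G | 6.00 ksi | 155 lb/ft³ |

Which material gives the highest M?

In SI units:
  sample H: σ_y = 261.0 MPa, ρ = 4517 kg/m³
  sample S: σ_y = 75.40 MPa, ρ = 1101 kg/m³
  sample V: σ_y = 495.0 MPa, ρ = 10300 kg/m³
  sample G: σ_y = 41.37 MPa, ρ = 2483 kg/m³
  sample S: M = 7.89×10⁻³
  sample H: M = 3.58×10⁻³
  sample G: M = 2.59×10⁻³
  sample V: M = 2.16×10⁻³
Sample S has the largest M.

sample S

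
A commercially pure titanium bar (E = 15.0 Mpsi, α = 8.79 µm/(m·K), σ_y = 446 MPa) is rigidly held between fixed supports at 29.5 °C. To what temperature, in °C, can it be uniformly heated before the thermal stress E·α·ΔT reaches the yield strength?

520 °C

E = 15.0 Mpsi = 103.4 GPa.
E·α·ΔT = 446.0 MPa ⇒ ΔT = 446.0 / (103.4×10³ × 8.79×10⁻⁶) = 490.6 K.
T = 29.5 + 490.6 = 520.1 °C.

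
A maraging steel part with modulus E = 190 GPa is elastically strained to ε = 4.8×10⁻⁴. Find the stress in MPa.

91.2 MPa

σ = E·ε = 190000 MPa × 4.8×10⁻⁴ = 91.2 MPa.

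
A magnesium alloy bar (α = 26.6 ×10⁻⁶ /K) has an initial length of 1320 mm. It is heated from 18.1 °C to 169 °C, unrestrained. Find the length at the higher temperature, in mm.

ΔT = 169 − 18.1 = 150.9 K.
ΔL = α·L₀·ΔT = 26.6×10⁻⁶ × 1320 mm × 150.9 K = 5.30 mm.
L = L₀ + ΔL = 1320 + 5.30 = 1325.3 mm.

1325.3 mm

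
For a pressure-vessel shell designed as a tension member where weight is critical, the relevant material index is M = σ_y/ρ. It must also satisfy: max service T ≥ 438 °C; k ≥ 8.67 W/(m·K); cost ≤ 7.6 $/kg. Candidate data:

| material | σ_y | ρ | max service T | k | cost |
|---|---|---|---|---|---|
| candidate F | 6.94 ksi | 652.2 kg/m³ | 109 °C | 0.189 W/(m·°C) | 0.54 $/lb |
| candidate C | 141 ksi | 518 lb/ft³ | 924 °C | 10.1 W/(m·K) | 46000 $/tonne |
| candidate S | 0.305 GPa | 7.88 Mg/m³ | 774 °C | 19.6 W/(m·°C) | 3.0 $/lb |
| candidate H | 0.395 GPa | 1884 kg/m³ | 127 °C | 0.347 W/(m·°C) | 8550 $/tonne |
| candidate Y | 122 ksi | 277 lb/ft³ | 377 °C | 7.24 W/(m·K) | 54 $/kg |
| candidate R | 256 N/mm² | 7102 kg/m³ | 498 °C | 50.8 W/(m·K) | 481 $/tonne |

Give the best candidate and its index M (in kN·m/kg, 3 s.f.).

candidate S, M = 38.7 kN·m/kg

Screen on constraints: max service T ≥ 438 °C; k ≥ 8.67 W/(m·K); cost ≤ 7.6 $/kg. Survivors: candidate S, candidate R.
Putting every candidate on a common basis:
  candidate S: σ_y = 305.0 MPa, ρ = 7880 kg/m³
  candidate R: σ_y = 256.0 MPa, ρ = 7102 kg/m³
  candidate S: M = 38.7 kN·m/kg
  candidate R: M = 36.0 kN·m/kg
Candidate S has the largest M.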